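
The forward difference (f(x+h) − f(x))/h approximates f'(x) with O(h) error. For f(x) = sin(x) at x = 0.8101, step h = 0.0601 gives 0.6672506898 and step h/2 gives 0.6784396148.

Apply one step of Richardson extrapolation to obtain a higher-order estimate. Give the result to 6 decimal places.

0.689629

The method has order 1: 2^1 = 2.
Top: 2(0.6784396148) − (0.6672506898) = 0.6896285398
Extrapolated: 0.6896285398 / 1 = 0.6896285398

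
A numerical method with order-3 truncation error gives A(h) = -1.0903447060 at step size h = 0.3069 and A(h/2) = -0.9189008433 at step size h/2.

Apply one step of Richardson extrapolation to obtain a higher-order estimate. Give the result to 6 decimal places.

-0.894409

The method has order 3: 2^3 = 8.
Top: 8(-0.9189008433) − (-1.0903447060) = -6.2608620404
Denominator 8 − 1 = 7.
Result: -0.8944088629
Shift from A(h/2): +0.0244919804.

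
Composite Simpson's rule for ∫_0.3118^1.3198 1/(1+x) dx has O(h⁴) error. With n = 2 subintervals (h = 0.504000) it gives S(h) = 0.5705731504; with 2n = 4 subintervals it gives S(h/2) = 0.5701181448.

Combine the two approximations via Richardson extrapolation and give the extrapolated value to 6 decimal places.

Order 4 gives 2^r = 16 and 2^r − 1 = 15.
16·0.5701181448 − 0.5705731504 = 8.5513171664
(16·0.5701181448 − 0.5705731504)/(16 − 1) = 0.5700878111

0.570088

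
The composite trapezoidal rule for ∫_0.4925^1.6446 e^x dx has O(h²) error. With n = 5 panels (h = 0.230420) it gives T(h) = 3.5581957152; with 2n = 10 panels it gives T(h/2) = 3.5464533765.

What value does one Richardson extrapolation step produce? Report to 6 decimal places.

3.542539

Error is O(h^2); halving h shrinks it by 2^2 = 4.
4×3.5464533765 = 14.1858135060; subtract 3.5581957152 → 10.6276177908
Divide by 2^2 − 1 = 3.
Extrapolated: 10.6276177908 / 3 = 3.5425392636
Gap between inputs: 1.174e-02; correction applied: −0.0039141129.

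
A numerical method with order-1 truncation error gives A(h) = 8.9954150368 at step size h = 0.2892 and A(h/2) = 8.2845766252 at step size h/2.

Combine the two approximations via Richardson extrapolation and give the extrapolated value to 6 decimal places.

7.573738

Order 1 gives 2^r = 2 and 2^r − 1 = 1.
Weighted: 16.5691532504 − 8.9954150368 = 7.5737382136
7.5737382136 ÷ 1 = 7.5737382136
Correction |R − A(h/2)| = 7.108e-01; gap |A(h/2) − A(h)| = 7.108e-01.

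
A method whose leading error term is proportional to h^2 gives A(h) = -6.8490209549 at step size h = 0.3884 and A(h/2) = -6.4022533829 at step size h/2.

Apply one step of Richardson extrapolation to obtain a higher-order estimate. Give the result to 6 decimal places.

Method order is 2; weight 2^2 = 4.
4×(-6.4022533829) = -25.6090135316; (-25.6090135316) − (-6.8490209549) = -18.7599925767
Denominator 4 − 1 = 3.
Extrapolated: (-18.7599925767) / 3 = -6.2533308589
Correction |R − A(h/2)| = 1.489e-01; gap |A(h/2) − A(h)| = 4.468e-01.

-6.253331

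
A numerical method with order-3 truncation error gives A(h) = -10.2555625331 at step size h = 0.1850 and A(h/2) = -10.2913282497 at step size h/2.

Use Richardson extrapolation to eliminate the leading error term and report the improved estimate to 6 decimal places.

With r = 3 the leading error scales as h^3, so the weight is 2^3 = 8.
8·(-10.2913282497) = -82.3306259976; (-82.3306259976) − (-10.2555625331) = -72.0750634645
(8·(-10.2913282497) − (-10.2555625331))/(8 − 1) = -10.2964376378
Shift from A(h/2): −0.0051093881.

-10.296438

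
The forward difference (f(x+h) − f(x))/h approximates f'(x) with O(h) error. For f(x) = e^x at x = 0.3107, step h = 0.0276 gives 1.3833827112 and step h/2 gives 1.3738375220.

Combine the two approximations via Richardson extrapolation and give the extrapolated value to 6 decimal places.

1.364292

Order 1 gives 2^r = 2 and 2^r − 1 = 1.
A(h/2) − A(h) = 1.3738375220 − 1.3833827112 = -0.0095451892
Correction (A(h/2) − A(h))/(2 − 1) = (-0.0095451892)/1 = -0.0095451892
R = A(h/2) + (A(h/2) − A(h))/1 = 1.3738375220 − 0.0095451892 = 1.3642923328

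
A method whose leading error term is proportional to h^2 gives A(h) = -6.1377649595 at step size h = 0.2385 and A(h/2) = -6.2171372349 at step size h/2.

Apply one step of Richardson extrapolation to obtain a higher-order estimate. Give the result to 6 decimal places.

Order 2 gives 2^r = 4 and 2^r − 1 = 3.
2^2*A(h/2) = -24.8685489396; minus A(h) gives -18.7307839801.
Extrapolated: (-18.7307839801) / 3 = -6.2435946600

-6.243595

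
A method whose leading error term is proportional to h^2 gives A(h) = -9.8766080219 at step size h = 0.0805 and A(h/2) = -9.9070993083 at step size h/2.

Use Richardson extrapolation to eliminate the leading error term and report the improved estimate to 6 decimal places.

-9.917263

With r = 2 the leading error scales as h^2, so the weight is 2^2 = 4.
4 × (-9.9070993083) − (-9.8766080219) = -29.7517892113
Denominator 4 − 1 = 3.
So the Richardson estimate is -9.9172630704.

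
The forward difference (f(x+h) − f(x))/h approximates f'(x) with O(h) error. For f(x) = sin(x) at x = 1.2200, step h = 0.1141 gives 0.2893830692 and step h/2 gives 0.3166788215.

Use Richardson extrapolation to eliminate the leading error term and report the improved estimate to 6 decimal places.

0.343975

Method order is 1; weight 2^1 = 2.
2*0.3166788215 = 0.6333576430; subtract 0.2893830692 → 0.3439745738
(2*0.3166788215 − 0.2893830692)/(2 − 1) = 0.3439745738
Correction |R − A(h/2)| = 2.730e-02; gap |A(h/2) − A(h)| = 2.730e-02.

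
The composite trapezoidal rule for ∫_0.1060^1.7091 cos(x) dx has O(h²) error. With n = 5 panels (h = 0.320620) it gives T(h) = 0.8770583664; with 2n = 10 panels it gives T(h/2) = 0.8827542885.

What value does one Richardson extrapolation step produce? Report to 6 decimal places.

Method order is 2; weight 2^2 = 4.
4 × 0.8827542885 = 3.5310171540; subtract 0.8770583664 → 2.6539587876
Divide by 2^2 − 1 = 3.
R = 2.6539587876/3 = 0.8846529292

0.884653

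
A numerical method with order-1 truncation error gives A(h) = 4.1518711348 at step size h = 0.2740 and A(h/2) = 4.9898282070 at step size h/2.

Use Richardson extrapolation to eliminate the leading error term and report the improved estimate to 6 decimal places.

5.827785

Leading term ∝ h^1; use weight 2 = 2^1.
Numerator 2·A(h/2) − A(h) = 2·4.9898282070 − 4.1518711348 = 5.8277852792
Denominator 2 − 1 = 1.
(2·4.9898282070 − 4.1518711348)/(2 − 1) = 5.8277852792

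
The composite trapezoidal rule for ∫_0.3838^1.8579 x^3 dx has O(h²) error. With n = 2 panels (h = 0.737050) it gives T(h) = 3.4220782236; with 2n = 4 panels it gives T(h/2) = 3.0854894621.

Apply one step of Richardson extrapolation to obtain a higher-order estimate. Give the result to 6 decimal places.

With r = 2 the leading error scales as h^2, so the weight is 2^2 = 4.
A(h/2) − A(h) = 3.0854894621 − 3.4220782236 = -0.3365887615
Divide by 2^2 − 1 = 3: (-0.3365887615)/3 = -0.1121962538
R = A(h/2) + (A(h/2) − A(h))/3 = 3.0854894621 − 0.1121962538 = 2.9732932083
Gap between inputs: 3.366e-01; correction applied: −0.1121962538.

2.973293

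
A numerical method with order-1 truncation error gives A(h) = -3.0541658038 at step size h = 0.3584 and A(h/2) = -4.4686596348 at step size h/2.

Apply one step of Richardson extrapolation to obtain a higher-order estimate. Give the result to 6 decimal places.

-5.883153

r = 1, so 2^r = 2.
A(h/2) − A(h) = -4.4686596348 − (-3.0541658038) = -1.4144938310
Divide by 2^1 − 1 = 1: (-1.4144938310)/1 = -1.4144938310
R = A(h/2) + (A(h/2) − A(h))/1 = -4.4686596348 − 1.4144938310 = -5.8831534658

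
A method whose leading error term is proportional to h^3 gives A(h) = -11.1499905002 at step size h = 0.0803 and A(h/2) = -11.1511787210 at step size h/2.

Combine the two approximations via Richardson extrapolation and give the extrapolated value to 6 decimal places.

Order 3 gives 2^r = 8 and 2^r − 1 = 7.
Weighted: (-89.2094297680) − (-11.1499905002) = -78.0594392678
Extrapolated: (-78.0594392678) / 7 = -11.1513484668

-11.151348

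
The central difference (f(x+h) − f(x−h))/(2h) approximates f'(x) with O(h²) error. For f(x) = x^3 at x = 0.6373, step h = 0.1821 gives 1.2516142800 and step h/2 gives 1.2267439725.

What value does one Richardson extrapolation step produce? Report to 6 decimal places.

1.218454

r = 2, so 2^r = 4.
Top: 4(1.2267439725) − (1.2516142800) = 3.6553616100
Denominator 4 − 1 = 3.
(4×1.2267439725 − 1.2516142800)/(4 − 1) = 1.2184538700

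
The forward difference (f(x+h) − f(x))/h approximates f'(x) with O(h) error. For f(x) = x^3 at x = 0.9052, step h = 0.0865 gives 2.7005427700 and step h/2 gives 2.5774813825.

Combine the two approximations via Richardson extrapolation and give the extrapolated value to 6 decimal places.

r = 1, so 2^r = 2.
Weighted: 5.1549627650 − 2.7005427700 = 2.4544199950
Divide by 2^1 − 1 = 1.
So the Richardson estimate is 2.4544199950.
Gap between inputs: 1.231e-01; correction applied: −0.1230613875.

2.454420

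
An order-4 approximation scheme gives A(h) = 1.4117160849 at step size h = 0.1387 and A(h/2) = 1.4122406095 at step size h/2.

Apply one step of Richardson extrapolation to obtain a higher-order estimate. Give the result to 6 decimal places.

1.412276

Order 4 gives 2^r = 16 and 2^r − 1 = 15.
16*1.4122406095 = 22.5958497520; subtract 1.4117160849 → 21.1841336671
Denominator 16 − 1 = 15.
(16*1.4122406095 − 1.4117160849)/(16 − 1) = 1.4122755778
Correction |R − A(h/2)| = 3.497e-05; gap |A(h/2) − A(h)| = 5.245e-04.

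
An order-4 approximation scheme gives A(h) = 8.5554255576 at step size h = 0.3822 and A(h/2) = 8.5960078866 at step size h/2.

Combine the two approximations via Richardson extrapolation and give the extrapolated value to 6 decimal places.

Error is O(h^4); halving h shrinks it by 2^4 = 16.
16×8.5960078866 = 137.5361261856; subtract 8.5554255576 → 128.9807006280
(16×8.5960078866 − 8.5554255576)/(16 − 1) = 8.5987133752

8.598713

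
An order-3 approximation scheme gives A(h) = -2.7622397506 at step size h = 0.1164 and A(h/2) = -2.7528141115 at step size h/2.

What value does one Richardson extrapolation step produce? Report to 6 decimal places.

-2.751468

With r = 3 the leading error scales as h^3, so the weight is 2^3 = 8.
Numerator 8·A(h/2) − A(h) = 8·(-2.7528141115) − (-2.7622397506) = -19.2602731414
Extrapolated: (-19.2602731414) / 7 = -2.7514675916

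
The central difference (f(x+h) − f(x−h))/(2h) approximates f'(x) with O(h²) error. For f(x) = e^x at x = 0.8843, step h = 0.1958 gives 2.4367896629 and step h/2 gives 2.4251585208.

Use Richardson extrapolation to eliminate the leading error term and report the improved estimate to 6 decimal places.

2.421281

Order 2 gives 2^r = 4 and 2^r − 1 = 3.
Top: 4(2.4251585208) − (2.4367896629) = 7.2638444203
Divide by 2^2 − 1 = 3.
7.2638444203 ÷ 3 = 2.4212814734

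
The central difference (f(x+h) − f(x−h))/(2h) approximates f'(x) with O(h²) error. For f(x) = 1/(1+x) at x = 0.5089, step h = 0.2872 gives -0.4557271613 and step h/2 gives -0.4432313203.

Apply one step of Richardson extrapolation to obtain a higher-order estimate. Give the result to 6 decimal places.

The method has order 2: 2^2 = 4.
Top: 4(-0.4432313203) − (-0.4557271613) = -1.3171981199
Extrapolated: (-1.3171981199) / 3 = -0.4390660400
Gap between inputs: 1.250e-02; correction applied: +0.0041652803.

-0.439066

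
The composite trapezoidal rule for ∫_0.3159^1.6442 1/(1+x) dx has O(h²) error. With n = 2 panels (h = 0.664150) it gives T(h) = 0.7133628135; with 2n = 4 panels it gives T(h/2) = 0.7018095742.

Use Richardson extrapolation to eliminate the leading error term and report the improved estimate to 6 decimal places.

Method order is 2; weight 2^2 = 4.
4*0.7018095742 − 0.7133628135 = 2.0938754833
Extrapolated: 2.0938754833 / 3 = 0.6979584944
Correction |R − A(h/2)| = 3.851e-03; gap |A(h/2) − A(h)| = 1.155e-02.

0.697958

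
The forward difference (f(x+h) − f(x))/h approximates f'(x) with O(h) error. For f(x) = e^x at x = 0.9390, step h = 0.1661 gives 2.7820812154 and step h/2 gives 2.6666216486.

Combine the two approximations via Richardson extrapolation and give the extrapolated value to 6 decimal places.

r = 1: numerator weight 2, denominator 1.
Weighted: 5.3332432972 − 2.7820812154 = 2.5511620818
Denominator 2 − 1 = 1.
So the Richardson estimate is 2.5511620818.

2.551162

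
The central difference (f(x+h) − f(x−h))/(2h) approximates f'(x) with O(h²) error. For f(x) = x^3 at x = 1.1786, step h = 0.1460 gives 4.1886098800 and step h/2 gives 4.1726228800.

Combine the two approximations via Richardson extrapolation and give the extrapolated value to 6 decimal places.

Error is O(h^2); halving h shrinks it by 2^2 = 4.
Top: 4(4.1726228800) − (4.1886098800) = 12.5018816400
Extrapolated: 12.5018816400 / 3 = 4.1672938800
Correction |R − A(h/2)| = 5.329e-03; gap |A(h/2) − A(h)| = 1.599e-02.

4.167294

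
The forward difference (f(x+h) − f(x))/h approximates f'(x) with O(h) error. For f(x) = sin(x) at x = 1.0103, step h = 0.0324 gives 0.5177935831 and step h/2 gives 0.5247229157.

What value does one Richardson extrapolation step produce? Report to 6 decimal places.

Method order is 1; weight 2^1 = 2.
Weighted: 1.0494458314 − 0.5177935831 = 0.5316522483
Denominator 2 − 1 = 1.
Extrapolated: 0.5316522483 / 1 = 0.5316522483

0.531652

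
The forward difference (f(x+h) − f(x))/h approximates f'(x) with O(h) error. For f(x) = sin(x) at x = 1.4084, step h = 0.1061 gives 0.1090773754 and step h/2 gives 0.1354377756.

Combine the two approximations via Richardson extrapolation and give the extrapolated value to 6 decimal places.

The method has order 1: 2^1 = 2.
Weighted: 0.2708755512 − 0.1090773754 = 0.1617981758
(2×0.1354377756 − 0.1090773754)/(2 − 1) = 0.1617981758

0.161798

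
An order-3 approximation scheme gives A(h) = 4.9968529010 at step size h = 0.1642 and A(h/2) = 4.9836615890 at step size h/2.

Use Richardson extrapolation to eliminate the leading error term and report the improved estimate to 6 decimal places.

Method order is 3; weight 2^3 = 8.
Weighted: 39.8692927120 − 4.9968529010 = 34.8724398110
Denominator 8 − 1 = 7.
Result: 4.9817771159

4.981777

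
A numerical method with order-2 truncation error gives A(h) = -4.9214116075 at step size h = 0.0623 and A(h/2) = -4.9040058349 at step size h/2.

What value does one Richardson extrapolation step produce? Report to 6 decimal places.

-4.898204

Method order is 2; weight 2^2 = 4.
Weighted: (-19.6160233396) − (-4.9214116075) = -14.6946117321
(-14.6946117321) ÷ 3 = -4.8982039107
Shift from A(h/2): +0.0058019242.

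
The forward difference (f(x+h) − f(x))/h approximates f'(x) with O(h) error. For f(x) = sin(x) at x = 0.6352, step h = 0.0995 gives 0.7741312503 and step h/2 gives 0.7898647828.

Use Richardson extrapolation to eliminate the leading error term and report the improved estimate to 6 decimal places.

0.805598

Error is O(h^1); halving h shrinks it by 2^1 = 2.
2*0.7898647828 = 1.5797295656; 1.5797295656 − 0.7741312503 = 0.8055983153
Denominator 2 − 1 = 1.
So the Richardson estimate is 0.8055983153.
Shift from A(h/2): +0.0157335325.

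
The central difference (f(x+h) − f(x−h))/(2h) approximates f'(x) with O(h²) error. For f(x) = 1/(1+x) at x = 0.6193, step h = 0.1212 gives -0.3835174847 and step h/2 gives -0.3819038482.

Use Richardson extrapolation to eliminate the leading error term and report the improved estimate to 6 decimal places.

-0.381366

Error is O(h^2); halving h shrinks it by 2^2 = 4.
Numerator 4×A(h/2) − A(h) = 4×(-0.3819038482) − (-0.3835174847) = -1.1440979081
Denominator 4 − 1 = 3.
(4×(-0.3819038482) − (-0.3835174847))/(4 − 1) = -0.3813659694
Shift from A(h/2): +0.0005378788.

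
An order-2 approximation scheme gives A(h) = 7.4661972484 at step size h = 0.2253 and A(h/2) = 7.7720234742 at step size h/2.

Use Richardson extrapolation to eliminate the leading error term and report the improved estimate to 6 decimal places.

7.873966

r = 2, so 2^r = 4.
Difference of the inputs: 7.7720234742 − 7.4661972484 = 0.3058262258
Correction (A(h/2) − A(h))/(4 − 1) = 0.3058262258/3 = 0.1019420753
R = 7.7720234742 + 0.1019420753 = 7.8739655495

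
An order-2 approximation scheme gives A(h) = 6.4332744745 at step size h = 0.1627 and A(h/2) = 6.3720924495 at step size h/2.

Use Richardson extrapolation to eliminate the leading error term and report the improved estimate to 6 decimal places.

6.351698

Order 2 gives 2^r = 4 and 2^r − 1 = 3.
Numerator 4 × A(h/2) − A(h) = 4 × 6.3720924495 − 6.4332744745 = 19.0550953235
(4 × 6.3720924495 − 6.4332744745)/(4 − 1) = 6.3516984412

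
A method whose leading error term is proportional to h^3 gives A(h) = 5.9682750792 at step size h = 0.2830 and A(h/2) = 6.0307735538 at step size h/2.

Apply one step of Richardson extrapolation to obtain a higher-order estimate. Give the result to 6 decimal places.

6.039702

Error is O(h^3); halving h shrinks it by 2^3 = 8.
2^3×A(h/2) = 48.2461884304; minus A(h) gives 42.2779133512.
(8×6.0307735538 − 5.9682750792)/(8 − 1) = 6.0397019073
Gap between inputs: 6.250e-02; correction applied: +0.0089283535.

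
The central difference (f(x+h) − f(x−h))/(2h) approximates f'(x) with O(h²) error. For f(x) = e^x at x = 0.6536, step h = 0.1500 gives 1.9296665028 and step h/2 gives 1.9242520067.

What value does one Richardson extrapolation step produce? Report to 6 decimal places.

1.922447

The method has order 2: 2^2 = 4.
Difference of the inputs: 1.9242520067 − 1.9296665028 = -0.0054144961
Correction (A(h/2) − A(h))/(4 − 1) = (-0.0054144961)/3 = -0.0018048320
R = A(h/2) + (A(h/2) − A(h))/3 = 1.9242520067 − 0.0018048320 = 1.9224471747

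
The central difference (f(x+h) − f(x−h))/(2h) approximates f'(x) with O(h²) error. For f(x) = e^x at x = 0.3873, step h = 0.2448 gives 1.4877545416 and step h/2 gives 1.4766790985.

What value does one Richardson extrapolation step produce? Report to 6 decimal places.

1.472987

Order 2 gives 2^r = 4 and 2^r − 1 = 3.
Top: 4(1.4766790985) − (1.4877545416) = 4.4189618524
Denominator 4 − 1 = 3.
So the Richardson estimate is 1.4729872841.
Gap between inputs: 1.108e-02; correction applied: −0.0036918144.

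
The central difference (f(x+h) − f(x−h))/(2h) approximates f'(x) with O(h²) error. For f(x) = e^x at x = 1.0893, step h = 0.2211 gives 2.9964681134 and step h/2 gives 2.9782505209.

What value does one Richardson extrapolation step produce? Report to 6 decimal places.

Leading term ∝ h^2; use weight 4 = 2^2.
4·2.9782505209 = 11.9130020836; subtract 2.9964681134 → 8.9165339702
Divide by 2^2 − 1 = 3.
R = 8.9165339702/3 = 2.9721779901

2.972178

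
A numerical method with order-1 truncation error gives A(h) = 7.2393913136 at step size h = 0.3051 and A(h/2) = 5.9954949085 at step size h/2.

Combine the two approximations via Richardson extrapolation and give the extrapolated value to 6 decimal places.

Error is O(h^1); halving h shrinks it by 2^1 = 2.
Top: 2(5.9954949085) − (7.2393913136) = 4.7515985034
Divide by 2^1 − 1 = 1.
(2×5.9954949085 − 7.2393913136)/(2 − 1) = 4.7515985034

4.751599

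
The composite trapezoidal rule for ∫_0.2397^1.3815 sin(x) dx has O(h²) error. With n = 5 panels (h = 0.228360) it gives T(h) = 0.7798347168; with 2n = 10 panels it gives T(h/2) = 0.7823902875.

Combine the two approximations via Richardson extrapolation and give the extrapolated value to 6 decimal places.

Method order is 2; weight 2^2 = 4.
4·0.7823902875 = 3.1295611500; subtract 0.7798347168 → 2.3497264332
(4·0.7823902875 − 0.7798347168)/(4 − 1) = 0.7832421444

0.783242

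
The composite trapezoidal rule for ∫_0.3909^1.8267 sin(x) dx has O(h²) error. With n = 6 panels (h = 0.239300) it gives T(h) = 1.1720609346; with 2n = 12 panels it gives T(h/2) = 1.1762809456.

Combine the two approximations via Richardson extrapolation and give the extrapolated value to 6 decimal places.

Leading term ∝ h^2; use weight 4 = 2^2.
4·1.1762809456 = 4.7051237824; subtract 1.1720609346 → 3.5330628478
Denominator 4 − 1 = 3.
Result: 1.1776876159
Shift from A(h/2): +0.0014066703.

1.177688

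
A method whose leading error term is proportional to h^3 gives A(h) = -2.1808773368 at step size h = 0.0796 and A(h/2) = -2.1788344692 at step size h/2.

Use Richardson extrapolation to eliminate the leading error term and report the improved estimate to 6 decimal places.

-2.178543

Order 3 gives 2^r = 8 and 2^r − 1 = 7.
2^3 × A(h/2) = -17.4306757536; minus A(h) gives -15.2497984168.
Divide by 2^3 − 1 = 7.
So the Richardson estimate is -2.1785426310.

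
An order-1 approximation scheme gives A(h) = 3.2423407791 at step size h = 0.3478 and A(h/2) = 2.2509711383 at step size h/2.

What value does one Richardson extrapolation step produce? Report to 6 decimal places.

Method order is 1; weight 2^1 = 2.
Difference of the inputs: 2.2509711383 − 3.2423407791 = -0.9913696408
Divide by 2^1 − 1 = 1: (-0.9913696408)/1 = -0.9913696408
R = 2.2509711383 − 0.9913696408 = 1.2596014975

1.259601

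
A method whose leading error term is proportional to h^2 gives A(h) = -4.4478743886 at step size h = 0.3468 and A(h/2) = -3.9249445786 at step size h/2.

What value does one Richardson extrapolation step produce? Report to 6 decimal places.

Order 2 gives 2^r = 4 and 2^r − 1 = 3.
Weighted: (-15.6997783144) − (-4.4478743886) = -11.2519039258
(-11.2519039258) ÷ 3 = -3.7506346419

-3.750635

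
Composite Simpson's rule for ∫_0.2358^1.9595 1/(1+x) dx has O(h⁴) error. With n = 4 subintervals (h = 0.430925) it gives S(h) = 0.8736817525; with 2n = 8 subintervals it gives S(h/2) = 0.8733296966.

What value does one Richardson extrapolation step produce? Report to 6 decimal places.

Method order is 4; weight 2^4 = 16.
Weighted: 13.9732751456 − 0.8736817525 = 13.0995933931
Denominator 16 − 1 = 15.
R = 13.0995933931/15 = 0.8733062262

0.873306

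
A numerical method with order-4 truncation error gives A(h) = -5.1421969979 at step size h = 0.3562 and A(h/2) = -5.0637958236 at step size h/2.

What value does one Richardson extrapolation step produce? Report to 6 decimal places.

Order 4 gives 2^r = 16 and 2^r − 1 = 15.
16×(-5.0637958236) = -81.0207331776; subtract (-5.1421969979) → -75.8785361797
Denominator 16 − 1 = 15.
R = (-75.8785361797)/15 = -5.0585690786
Gap between inputs: 7.840e-02; correction applied: +0.0052267450.

-5.058569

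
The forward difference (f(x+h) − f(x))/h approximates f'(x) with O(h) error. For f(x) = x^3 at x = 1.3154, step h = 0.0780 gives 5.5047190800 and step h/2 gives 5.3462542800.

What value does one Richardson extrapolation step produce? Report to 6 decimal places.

r = 1: numerator weight 2, denominator 1.
2·5.3462542800 = 10.6925085600; 10.6925085600 − 5.5047190800 = 5.1877894800
Divide by 2^1 − 1 = 1.
R = 5.1877894800/1 = 5.1877894800

5.187789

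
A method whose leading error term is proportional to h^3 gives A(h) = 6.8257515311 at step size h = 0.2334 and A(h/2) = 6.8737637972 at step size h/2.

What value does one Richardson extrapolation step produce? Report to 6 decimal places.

6.880623

The method has order 3: 2^3 = 8.
2^3*A(h/2) = 54.9901103776; minus A(h) gives 48.1643588465.
(8*6.8737637972 − 6.8257515311)/(8 − 1) = 6.8806226924
Gap between inputs: 4.801e-02; correction applied: +0.0068588952.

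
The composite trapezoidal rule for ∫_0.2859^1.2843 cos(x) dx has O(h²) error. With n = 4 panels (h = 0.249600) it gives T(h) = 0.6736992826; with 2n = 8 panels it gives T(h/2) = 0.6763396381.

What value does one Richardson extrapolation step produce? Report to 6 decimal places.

Method order is 2; weight 2^2 = 4.
4·0.6763396381 − 0.6736992826 = 2.0316592698
Divide by 2^2 − 1 = 3.
So the Richardson estimate is 0.6772197566.
Correction |R − A(h/2)| = 8.801e-04; gap |A(h/2) − A(h)| = 2.640e-03.

0.677220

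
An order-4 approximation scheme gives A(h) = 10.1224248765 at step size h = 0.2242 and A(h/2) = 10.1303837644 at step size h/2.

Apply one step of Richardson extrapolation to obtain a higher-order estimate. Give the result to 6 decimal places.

10.130914

Method order is 4; weight 2^4 = 16.
16*10.1303837644 = 162.0861402304; 162.0861402304 − 10.1224248765 = 151.9637153539
Extrapolated: 151.9637153539 / 15 = 10.1309143569
Correction |R − A(h/2)| = 5.306e-04; gap |A(h/2) − A(h)| = 7.959e-03.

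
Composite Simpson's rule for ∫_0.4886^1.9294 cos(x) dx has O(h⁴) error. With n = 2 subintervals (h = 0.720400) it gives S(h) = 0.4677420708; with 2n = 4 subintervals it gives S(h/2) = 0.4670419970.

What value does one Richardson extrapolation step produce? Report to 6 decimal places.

Leading term ∝ h^4; use weight 16 = 2^4.
Weighted: 7.4726719520 − 0.4677420708 = 7.0049298812
Denominator 16 − 1 = 15.
7.0049298812 ÷ 15 = 0.4669953254

0.466995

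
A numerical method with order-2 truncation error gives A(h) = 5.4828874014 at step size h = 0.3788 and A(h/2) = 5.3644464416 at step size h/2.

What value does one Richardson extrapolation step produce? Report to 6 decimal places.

With r = 2 the leading error scales as h^2, so the weight is 2^2 = 4.
Numerator 4*A(h/2) − A(h) = 4*5.3644464416 − 5.4828874014 = 15.9748983650
Denominator 4 − 1 = 3.
R = 15.9748983650/3 = 5.3249661217

5.324966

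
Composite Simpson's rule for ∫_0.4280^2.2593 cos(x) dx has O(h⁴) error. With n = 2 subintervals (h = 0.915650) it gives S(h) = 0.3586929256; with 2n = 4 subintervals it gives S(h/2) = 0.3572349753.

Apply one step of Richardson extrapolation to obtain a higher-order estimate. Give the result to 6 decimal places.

0.357138

Leading term ∝ h^4; use weight 16 = 2^4.
Weighted: 5.7157596048 − 0.3586929256 = 5.3570666792
Extrapolated: 5.3570666792 / 15 = 0.3571377786
Correction |R − A(h/2)| = 9.720e-05; gap |A(h/2) − A(h)| = 1.458e-03.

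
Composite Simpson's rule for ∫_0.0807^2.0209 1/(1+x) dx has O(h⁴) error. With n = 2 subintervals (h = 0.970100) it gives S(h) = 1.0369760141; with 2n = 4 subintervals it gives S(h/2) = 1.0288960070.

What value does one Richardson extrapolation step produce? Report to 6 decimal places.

1.028357

Leading term ∝ h^4; use weight 16 = 2^4.
16·1.0288960070 = 16.4623361120; subtract 1.0369760141 → 15.4253600979
Divide by 2^4 − 1 = 15.
Result: 1.0283573399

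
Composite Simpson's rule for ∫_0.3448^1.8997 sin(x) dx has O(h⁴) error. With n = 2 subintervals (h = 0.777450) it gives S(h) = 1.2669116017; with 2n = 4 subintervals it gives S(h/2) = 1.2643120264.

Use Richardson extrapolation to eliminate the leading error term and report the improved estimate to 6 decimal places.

Error is O(h^4); halving h shrinks it by 2^4 = 16.
Top: 16(1.2643120264) − (1.2669116017) = 18.9620808207
Denominator 16 − 1 = 15.
R = 18.9620808207/15 = 1.2641387214
Correction |R − A(h/2)| = 1.733e-04; gap |A(h/2) − A(h)| = 2.600e-03.

1.264139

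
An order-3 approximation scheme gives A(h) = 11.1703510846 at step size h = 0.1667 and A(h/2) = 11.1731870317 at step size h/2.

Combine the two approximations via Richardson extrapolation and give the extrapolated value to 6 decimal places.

r = 3: numerator weight 8, denominator 7.
Weighted: 89.3854962536 − 11.1703510846 = 78.2151451690
Extrapolated: 78.2151451690 / 7 = 11.1735921670

11.173592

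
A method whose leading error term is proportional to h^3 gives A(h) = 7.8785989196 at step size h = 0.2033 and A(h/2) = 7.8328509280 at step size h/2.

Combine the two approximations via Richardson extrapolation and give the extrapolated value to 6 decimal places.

Leading term ∝ h^3; use weight 8 = 2^3.
Numerator 8*A(h/2) − A(h) = 8*7.8328509280 − 7.8785989196 = 54.7842085044
Denominator 8 − 1 = 7.
(8*7.8328509280 − 7.8785989196)/(8 − 1) = 7.8263155006
Correction |R − A(h/2)| = 6.535e-03; gap |A(h/2) − A(h)| = 4.575e-02.

7.826316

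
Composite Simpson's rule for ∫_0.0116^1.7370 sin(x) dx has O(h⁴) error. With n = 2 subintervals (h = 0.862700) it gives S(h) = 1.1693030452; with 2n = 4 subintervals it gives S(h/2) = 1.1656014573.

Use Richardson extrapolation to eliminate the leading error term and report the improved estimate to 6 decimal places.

1.165355

Method order is 4; weight 2^4 = 16.
16×1.1656014573 = 18.6496233168; 18.6496233168 − 1.1693030452 = 17.4803202716
Divide by 2^4 − 1 = 15.
R = 17.4803202716/15 = 1.1653546848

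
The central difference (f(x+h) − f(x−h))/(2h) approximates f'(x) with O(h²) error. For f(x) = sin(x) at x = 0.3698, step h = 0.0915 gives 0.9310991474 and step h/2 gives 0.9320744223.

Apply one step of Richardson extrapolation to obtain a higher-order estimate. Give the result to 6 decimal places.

0.932400

Leading term ∝ h^2; use weight 4 = 2^2.
4*0.9320744223 = 3.7282976892; subtract 0.9310991474 → 2.7971985418
Denominator 4 − 1 = 3.
2.7971985418 ÷ 3 = 0.9323995139
Gap between inputs: 9.753e-04; correction applied: +0.0003250916.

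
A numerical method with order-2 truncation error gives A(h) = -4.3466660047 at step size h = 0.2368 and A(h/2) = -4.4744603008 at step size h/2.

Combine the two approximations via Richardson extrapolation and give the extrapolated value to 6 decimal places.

-4.517058

r = 2, so 2^r = 4.
4·(-4.4744603008) = -17.8978412032; (-17.8978412032) − (-4.3466660047) = -13.5511751985
(-13.5511751985) ÷ 3 = -4.5170583995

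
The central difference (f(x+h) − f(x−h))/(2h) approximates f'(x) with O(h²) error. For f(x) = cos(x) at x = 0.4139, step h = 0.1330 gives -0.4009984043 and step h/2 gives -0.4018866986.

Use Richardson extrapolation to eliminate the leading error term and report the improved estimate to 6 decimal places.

Method order is 2; weight 2^2 = 4.
Difference of the inputs: -0.4018866986 − (-0.4009984043) = -0.0008882943
Correction (A(h/2) − A(h))/(4 − 1) = (-0.0008882943)/3 = -0.0002960981
R = A(h/2) + (A(h/2) − A(h))/3 = -0.4018866986 − 0.0002960981 = -0.4021827967

-0.402183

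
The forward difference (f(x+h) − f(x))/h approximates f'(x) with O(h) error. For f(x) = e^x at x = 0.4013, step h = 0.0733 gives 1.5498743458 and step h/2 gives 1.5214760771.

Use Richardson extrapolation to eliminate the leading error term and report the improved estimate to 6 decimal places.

Method order is 1; weight 2^1 = 2.
2·1.5214760771 = 3.0429521542; 3.0429521542 − 1.5498743458 = 1.4930778084
Divide by 2^1 − 1 = 1.
R = 1.4930778084/1 = 1.4930778084
Shift from A(h/2): −0.0283982687.

1.493078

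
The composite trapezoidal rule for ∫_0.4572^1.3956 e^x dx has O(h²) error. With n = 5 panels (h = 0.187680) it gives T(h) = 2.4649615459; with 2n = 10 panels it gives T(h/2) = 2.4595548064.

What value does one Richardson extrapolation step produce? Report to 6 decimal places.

Error is O(h^2); halving h shrinks it by 2^2 = 4.
4*2.4595548064 − 2.4649615459 = 7.3732576797
Divide by 2^2 − 1 = 3.
So the Richardson estimate is 2.4577525599.

2.457753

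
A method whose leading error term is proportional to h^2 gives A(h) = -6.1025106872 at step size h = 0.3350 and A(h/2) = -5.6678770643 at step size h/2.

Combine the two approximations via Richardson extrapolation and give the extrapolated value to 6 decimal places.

Error is O(h^2); halving h shrinks it by 2^2 = 4.
4*(-5.6678770643) = -22.6715082572; (-22.6715082572) − (-6.1025106872) = -16.5689975700
Extrapolated: (-16.5689975700) / 3 = -5.5229991900

-5.522999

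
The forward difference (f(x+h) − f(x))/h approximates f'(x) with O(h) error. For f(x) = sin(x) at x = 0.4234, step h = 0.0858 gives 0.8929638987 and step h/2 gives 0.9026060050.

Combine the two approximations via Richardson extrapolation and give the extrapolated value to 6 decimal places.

Error is O(h^1); halving h shrinks it by 2^1 = 2.
Top: 2(0.9026060050) − (0.8929638987) = 0.9122481113
R = 0.9122481113/1 = 0.9122481113
Gap between inputs: 9.642e-03; correction applied: +0.0096421063.

0.912248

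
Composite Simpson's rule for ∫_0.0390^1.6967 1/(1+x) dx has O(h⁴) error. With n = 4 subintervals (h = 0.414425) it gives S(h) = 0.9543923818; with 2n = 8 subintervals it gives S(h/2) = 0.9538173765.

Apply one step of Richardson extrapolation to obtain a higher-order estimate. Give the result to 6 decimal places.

0.953779

Order 4 gives 2^r = 16 and 2^r − 1 = 15.
Top: 16(0.9538173765) − (0.9543923818) = 14.3066856422
Divide by 2^4 − 1 = 15.
R = 14.3066856422/15 = 0.9537790428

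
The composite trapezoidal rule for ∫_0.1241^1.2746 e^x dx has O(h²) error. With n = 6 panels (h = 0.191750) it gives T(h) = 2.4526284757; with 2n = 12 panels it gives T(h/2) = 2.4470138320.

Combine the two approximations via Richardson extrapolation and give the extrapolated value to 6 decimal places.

2.445142

With r = 2 the leading error scales as h^2, so the weight is 2^2 = 4.
Top: 4(2.4470138320) − (2.4526284757) = 7.3354268523
(4 × 2.4470138320 − 2.4526284757)/(4 − 1) = 2.4451422841
Correction |R − A(h/2)| = 1.872e-03; gap |A(h/2) − A(h)| = 5.615e-03.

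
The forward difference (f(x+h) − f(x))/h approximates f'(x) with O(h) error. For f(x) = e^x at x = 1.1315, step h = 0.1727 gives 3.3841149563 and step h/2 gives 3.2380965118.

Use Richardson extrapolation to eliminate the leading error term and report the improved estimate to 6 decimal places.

Order 1 gives 2^r = 2 and 2^r − 1 = 1.
2^1 × A(h/2) = 6.4761930236; minus A(h) gives 3.0920780673.
(2 × 3.2380965118 − 3.3841149563)/(2 − 1) = 3.0920780673
Gap between inputs: 1.460e-01; correction applied: −0.1460184445.

3.092078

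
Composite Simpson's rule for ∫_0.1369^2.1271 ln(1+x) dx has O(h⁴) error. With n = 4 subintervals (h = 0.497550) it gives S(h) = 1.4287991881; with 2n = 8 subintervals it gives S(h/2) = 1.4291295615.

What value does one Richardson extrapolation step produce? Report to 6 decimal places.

With r = 4 the leading error scales as h^4, so the weight is 2^4 = 16.
Numerator 16*A(h/2) − A(h) = 16*1.4291295615 − 1.4287991881 = 21.4372737959
R = 21.4372737959/15 = 1.4291515864
Shift from A(h/2): +0.0000220249.

1.429152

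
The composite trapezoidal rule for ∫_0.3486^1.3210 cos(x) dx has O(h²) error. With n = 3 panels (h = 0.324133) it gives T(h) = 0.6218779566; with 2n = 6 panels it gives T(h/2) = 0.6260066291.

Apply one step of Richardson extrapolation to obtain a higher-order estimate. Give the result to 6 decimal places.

Error is O(h^2); halving h shrinks it by 2^2 = 4.
2^2*A(h/2) = 2.5040265164; minus A(h) gives 1.8821485598.
Denominator 4 − 1 = 3.
R = 1.8821485598/3 = 0.6273828533

0.627383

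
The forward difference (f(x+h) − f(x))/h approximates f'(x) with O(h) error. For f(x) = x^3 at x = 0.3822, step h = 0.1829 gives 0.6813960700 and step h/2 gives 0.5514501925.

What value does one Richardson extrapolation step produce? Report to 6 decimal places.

0.421504

With r = 1 the leading error scales as h^1, so the weight is 2^1 = 2.
Numerator 2 × A(h/2) − A(h) = 2 × 0.5514501925 − 0.6813960700 = 0.4215043150
Divide by 2^1 − 1 = 1.
0.4215043150 ÷ 1 = 0.4215043150
Correction |R − A(h/2)| = 1.299e-01; gap |A(h/2) − A(h)| = 1.299e-01.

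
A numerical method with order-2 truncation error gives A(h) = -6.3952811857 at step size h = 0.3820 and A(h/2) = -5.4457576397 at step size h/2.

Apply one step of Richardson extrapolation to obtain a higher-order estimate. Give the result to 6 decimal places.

Error is O(h^2); halving h shrinks it by 2^2 = 4.
Numerator 4·A(h/2) − A(h) = 4·(-5.4457576397) − (-6.3952811857) = -15.3877493731
Denominator 4 − 1 = 3.
(-15.3877493731) ÷ 3 = -5.1292497910
Correction |R − A(h/2)| = 3.165e-01; gap |A(h/2) − A(h)| = 9.495e-01.

-5.129250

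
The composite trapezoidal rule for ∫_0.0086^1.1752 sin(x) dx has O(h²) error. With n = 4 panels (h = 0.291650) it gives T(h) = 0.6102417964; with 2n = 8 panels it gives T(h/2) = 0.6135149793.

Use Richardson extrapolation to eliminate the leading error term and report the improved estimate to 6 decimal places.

0.614606

Order 2 gives 2^r = 4 and 2^r − 1 = 3.
Top: 4(0.6135149793) − (0.6102417964) = 1.8438181208
Extrapolated: 1.8438181208 / 3 = 0.6146060403
Gap between inputs: 3.273e-03; correction applied: +0.0010910610.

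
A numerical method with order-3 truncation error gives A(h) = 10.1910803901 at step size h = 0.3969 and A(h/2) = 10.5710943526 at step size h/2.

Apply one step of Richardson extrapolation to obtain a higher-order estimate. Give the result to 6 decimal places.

Order 3 gives 2^r = 8 and 2^r − 1 = 7.
8*10.5710943526 − 10.1910803901 = 74.3776744307
Extrapolated: 74.3776744307 / 7 = 10.6253820615
Correction |R − A(h/2)| = 5.429e-02; gap |A(h/2) − A(h)| = 3.800e-01.

10.625382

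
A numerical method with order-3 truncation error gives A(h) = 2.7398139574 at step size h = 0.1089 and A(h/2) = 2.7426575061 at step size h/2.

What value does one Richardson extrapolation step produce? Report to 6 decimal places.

r = 3, so 2^r = 8.
8×2.7426575061 − 2.7398139574 = 19.2014460914
(8×2.7426575061 − 2.7398139574)/(8 − 1) = 2.7430637273
Shift from A(h/2): +0.0004062212.

2.743064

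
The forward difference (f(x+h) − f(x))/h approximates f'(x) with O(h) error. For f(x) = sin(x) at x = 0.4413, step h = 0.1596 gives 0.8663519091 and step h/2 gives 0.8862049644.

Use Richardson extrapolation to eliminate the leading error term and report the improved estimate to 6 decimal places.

Order 1 gives 2^r = 2 and 2^r − 1 = 1.
Numerator 2×A(h/2) − A(h) = 2×0.8862049644 − 0.8663519091 = 0.9060580197
(2×0.8862049644 − 0.8663519091)/(2 − 1) = 0.9060580197
Shift from A(h/2): +0.0198530553.

0.906058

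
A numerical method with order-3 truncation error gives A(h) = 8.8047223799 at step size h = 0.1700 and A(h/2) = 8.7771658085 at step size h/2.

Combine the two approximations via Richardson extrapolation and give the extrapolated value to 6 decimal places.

8.773229

r = 3, so 2^r = 8.
8·8.7771658085 − 8.8047223799 = 61.4126040881
Divide by 2^3 − 1 = 7.
Result: 8.7732291554
Correction |R − A(h/2)| = 3.937e-03; gap |A(h/2) − A(h)| = 2.756e-02.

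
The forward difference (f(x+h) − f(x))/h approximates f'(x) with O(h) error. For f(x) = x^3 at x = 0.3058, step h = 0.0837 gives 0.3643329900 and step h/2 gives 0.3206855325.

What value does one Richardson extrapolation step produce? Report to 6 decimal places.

0.277038

Leading term ∝ h^1; use weight 2 = 2^1.
2^1×A(h/2) = 0.6413710650; minus A(h) gives 0.2770380750.
R = 0.2770380750/1 = 0.2770380750
Shift from A(h/2): −0.0436474575.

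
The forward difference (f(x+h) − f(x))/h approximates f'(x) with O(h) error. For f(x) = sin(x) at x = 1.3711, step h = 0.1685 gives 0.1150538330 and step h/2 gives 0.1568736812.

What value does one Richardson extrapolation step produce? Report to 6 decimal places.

0.198694

Order 1 gives 2^r = 2 and 2^r − 1 = 1.
2^1*A(h/2) = 0.3137473624; minus A(h) gives 0.1986935294.
0.1986935294 ÷ 1 = 0.1986935294
Shift from A(h/2): +0.0418198482.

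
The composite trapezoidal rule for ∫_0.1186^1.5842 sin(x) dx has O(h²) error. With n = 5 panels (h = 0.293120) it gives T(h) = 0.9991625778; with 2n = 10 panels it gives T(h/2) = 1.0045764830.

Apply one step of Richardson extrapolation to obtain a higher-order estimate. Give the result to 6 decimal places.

1.006381

Method order is 2; weight 2^2 = 4.
Weighted: 4.0183059320 − 0.9991625778 = 3.0191433542
R = 3.0191433542/3 = 1.0063811181
Gap between inputs: 5.414e-03; correction applied: +0.0018046351.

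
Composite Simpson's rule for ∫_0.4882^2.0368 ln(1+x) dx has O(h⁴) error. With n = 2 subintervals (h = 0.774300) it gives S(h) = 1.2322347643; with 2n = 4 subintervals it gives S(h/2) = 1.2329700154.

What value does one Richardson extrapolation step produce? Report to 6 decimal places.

Method order is 4; weight 2^4 = 16.
16×1.2329700154 = 19.7275202464; subtract 1.2322347643 → 18.4952854821
Extrapolated: 18.4952854821 / 15 = 1.2330190321
Gap between inputs: 7.353e-04; correction applied: +0.0000490167.

1.233019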